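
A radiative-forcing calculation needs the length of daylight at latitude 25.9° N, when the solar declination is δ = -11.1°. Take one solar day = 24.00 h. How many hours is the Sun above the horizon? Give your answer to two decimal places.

cos H₀ = −tan φ · tan δ = −tan(+25.9°) × tan(-11.100°) = 0.0953, so H₀ = 1.4754 rad = 84.53°.
Daylight = 2H₀/(2π) × 24.00 h = (1.4754/π) × 24.00 = 11.27 h.

11.27 h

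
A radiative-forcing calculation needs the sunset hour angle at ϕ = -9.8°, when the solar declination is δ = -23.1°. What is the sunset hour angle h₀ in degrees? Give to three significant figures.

cos h₀ = −tan ϕ · tan δ = −tan(-9.8°) × tan(-23.100°) = -0.0737, so h₀ = 1.6445 rad = 94.23°.

h₀ = 94.2°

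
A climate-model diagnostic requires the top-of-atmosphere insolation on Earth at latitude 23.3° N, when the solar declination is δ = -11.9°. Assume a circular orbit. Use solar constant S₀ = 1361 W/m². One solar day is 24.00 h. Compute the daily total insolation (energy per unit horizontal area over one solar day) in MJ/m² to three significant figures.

cos H₀ = −tan(+23.3°) tan(-11.900°) = 0.0908, H₀ = 1.4799 rad.
Bracket: H₀ sin φ sin δ + cos φ cos δ sin H₀ = 1.4799×0.39555×-0.20620 + 0.91845×0.97851×0.99587 = -0.120704 + 0.895001 = 0.774297.
Q̄ = (S₀/π) × [bracket] = (1361/π) × 0.774297 = 335.44 W/m².
Daily total = Q̄ × 24.00 h × 3600 s/h = 335.44 × 24.00 × 3600 / 10⁶ = 28.98 MJ/m².

29.0 MJ/m²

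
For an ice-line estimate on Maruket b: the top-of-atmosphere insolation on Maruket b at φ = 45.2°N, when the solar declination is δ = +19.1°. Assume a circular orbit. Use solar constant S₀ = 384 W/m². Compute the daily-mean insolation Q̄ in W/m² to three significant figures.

Q̄ ≈ 131 W/m²

cos H₀ = −tan(+45.2°) tan(+19.100°) = -0.3487, H₀ = 1.9270 rad.
Bracket: H₀ sin φ sin δ + cos φ cos δ sin H₀ = 1.9270×0.70957×0.32722 + 0.70463×0.94495×0.93723 = 0.447421 + 0.624045 = 1.071466.
Q̄ = (S₀/π) × [bracket] = (384/π) × 1.071466 = 131.0 W/m².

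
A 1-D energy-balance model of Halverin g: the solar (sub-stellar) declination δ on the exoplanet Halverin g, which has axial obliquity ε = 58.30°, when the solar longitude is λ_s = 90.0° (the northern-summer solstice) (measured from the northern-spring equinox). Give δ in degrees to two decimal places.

δ = +58.30°

sin δ = sin ε · sin λ_s = sin 58.30° × sin 90.0° = 0.850811.
δ = arcsin(0.850811) = +58.30°.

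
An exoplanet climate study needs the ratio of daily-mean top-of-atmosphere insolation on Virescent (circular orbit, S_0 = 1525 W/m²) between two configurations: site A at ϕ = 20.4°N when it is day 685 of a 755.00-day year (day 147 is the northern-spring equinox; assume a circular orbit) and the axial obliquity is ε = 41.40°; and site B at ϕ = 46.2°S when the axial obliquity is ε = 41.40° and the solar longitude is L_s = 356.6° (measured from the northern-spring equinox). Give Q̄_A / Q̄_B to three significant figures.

Q̄_A / Q̄_B ≈ 0.544

— Configuration A (ϕ=+20.4°):
Solar longitude: L_s = 360° × (685 − 147)/755.00 = 256.530°.
sin δ = sin 41.40° × sin 256.530° = -0.64312, so δ = -40.025°.
cos h₀ = −tan(+20.4°) tan(-40.025°) = 0.3123, h₀ = 1.2531 rad.
Bracket: h₀ sin ϕ sin δ + cos ϕ cos δ sin h₀ = 1.2531×0.34857×-0.64312 + 0.93728×0.76577×0.94997 = -0.280910 + 0.681832 = 0.400922.
Q̄ = (S_0/π) × [bracket] = (1525/π) × 0.400922 = 194.62 W/m².
— Configuration B (ϕ=-46.2°):
Solar declination: sin δ = sin ε · sin L_s = sin 41.40° × sin 356.6° = -0.03922, so δ = -2.248°.
cos h₀ = −tan(-46.2°) tan(-2.248°) = -0.0409, h₀ = 1.6117 rad.
Bracket: h₀ sin ϕ sin δ + cos ϕ cos δ sin h₀ = 1.6117×-0.72176×-0.03922 + 0.69214×0.99923×0.99916 = 0.045623 + 0.691026 = 0.736649.
Q̄ = (S_0/π) × [bracket] = (1525/π) × 0.736649 = 357.59 W/m².
Ratio Q̄_A / Q̄_B = 194.62 / 357.59 = 0.5443.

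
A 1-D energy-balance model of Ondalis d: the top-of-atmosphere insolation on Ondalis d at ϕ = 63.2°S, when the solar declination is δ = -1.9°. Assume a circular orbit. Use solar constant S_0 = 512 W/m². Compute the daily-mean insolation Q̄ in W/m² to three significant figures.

cos h₀ = −tan(-63.2°) tan(-1.900°) = -0.0657, h₀ = 1.6365 rad.
Bracket: h₀ sin ϕ sin δ + cos ϕ cos δ sin h₀ = 1.6365×-0.89259×-0.03316 + 0.45088×0.99945×0.99784 = 0.048438 + 0.449659 = 0.498097.
Q̄ = (S_0/π) × [bracket] = (512/π) × 0.498097 = 81.18 W/m².

Q̄ ≈ 81.2 W/m²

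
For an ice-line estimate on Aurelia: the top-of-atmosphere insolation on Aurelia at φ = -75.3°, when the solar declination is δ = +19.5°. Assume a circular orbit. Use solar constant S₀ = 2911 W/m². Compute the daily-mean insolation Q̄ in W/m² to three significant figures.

Q̄ ≈ 0.00 W/m²

cos H₀ = −tan(-75.3°) tan(+19.500°) = 1.3498 ≥ 1 ⇒ polar night, H₀ = 0 and Q̄ = 0.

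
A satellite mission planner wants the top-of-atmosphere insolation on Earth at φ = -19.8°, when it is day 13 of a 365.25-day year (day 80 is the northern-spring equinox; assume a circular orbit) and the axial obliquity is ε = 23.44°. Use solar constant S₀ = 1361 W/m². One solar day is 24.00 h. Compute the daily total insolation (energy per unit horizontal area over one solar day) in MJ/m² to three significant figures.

40.4 MJ/m²

Solar longitude: λ_s = 360° × (13 − 80)/365.25 = -66.037°, i.e. -66.037° + 360° = 293.963°.
sin δ = sin 23.44° × sin 293.963° = -0.36350, so δ = -21.315°.
cos H₀ = −tan(-19.8°) tan(-21.315°) = -0.1405, H₀ = 1.7117 rad.
Bracket: H₀ sin φ sin δ + cos φ cos δ sin H₀ = 1.7117×-0.33874×-0.36350 + 0.94088×0.93159×0.99008 = 0.210765 + 0.867819 = 1.078584.
Q̄ = (S₀/π) × [bracket] = (1361/π) × 1.078584 = 467.26 W/m².
Daily total = Q̄ × 24.00 h × 3600 s/h = 467.26 × 24.00 × 3600 / 10⁶ = 40.37 MJ/m².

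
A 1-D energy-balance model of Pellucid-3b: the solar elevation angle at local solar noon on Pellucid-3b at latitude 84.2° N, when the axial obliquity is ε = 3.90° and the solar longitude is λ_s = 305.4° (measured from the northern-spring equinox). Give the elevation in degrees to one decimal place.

2.6°

Solar declination: sin δ = sin ε · sin λ_s = sin 3.90° × sin 305.4° = -0.05544, so δ = -3.178°.
At local noon the hour angle is zero, so the zenith angle equals |φ − δ| = |+84.2° − (-3.178°)| = 87.378°.
Elevation = 90° − 87.378° = 2.6°.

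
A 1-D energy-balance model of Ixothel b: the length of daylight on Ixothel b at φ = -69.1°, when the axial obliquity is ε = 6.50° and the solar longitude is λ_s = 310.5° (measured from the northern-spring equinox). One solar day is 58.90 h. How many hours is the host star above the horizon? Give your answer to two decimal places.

Solar declination: sin δ = sin ε · sin λ_s = sin 6.50° × sin 310.5° = -0.08608, so δ = -4.938°.
cos H₀ = −tan φ · tan δ = −tan(-69.1°) × tan(-4.938°) = -0.2263, so H₀ = 1.7990 rad = 103.08°.
Daylight = 2H₀/(2π) × 58.90 h = (1.7990/π) × 58.90 = 33.73 h.

33.73 h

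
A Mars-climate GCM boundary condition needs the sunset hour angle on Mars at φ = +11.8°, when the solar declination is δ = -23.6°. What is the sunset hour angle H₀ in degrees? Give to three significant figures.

H₀ = 84.8°

cos H₀ = −tan φ · tan δ = −tan(+11.8°) × tan(-23.600°) = 0.0913, so H₀ = 1.4794 rad = 84.76°.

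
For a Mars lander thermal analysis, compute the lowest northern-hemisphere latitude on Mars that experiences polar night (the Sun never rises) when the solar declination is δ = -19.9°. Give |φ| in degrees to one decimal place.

Polar night requires cos H₀ = −tan φ tan δ ≥ 1, i.e. tan φ tan δ ≤ −1.
The boundary is |tan φ| · |tan δ| = 1, so |φ| = 90° − |δ| = 90° − 19.9° = 70.1° in the northern hemisphere.

|φ| = 70.1°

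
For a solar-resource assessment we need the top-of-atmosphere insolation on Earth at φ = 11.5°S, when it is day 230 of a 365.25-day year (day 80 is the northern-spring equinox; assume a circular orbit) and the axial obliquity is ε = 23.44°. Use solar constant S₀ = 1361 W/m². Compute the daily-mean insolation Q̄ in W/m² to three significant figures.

Q̄ ≈ 387 W/m²

Solar longitude: λ_s = 360° × (230 − 80)/365.25 = 147.844°.
sin δ = sin 23.44° × sin 147.844° = 0.21171, so δ = +12.223°.
cos H₀ = −tan(-11.5°) tan(+12.223°) = 0.0441, H₀ = 1.5267 rad.
Bracket: H₀ sin φ sin δ + cos φ cos δ sin H₀ = 1.5267×-0.19937×0.21171 + 0.97992×0.97733×0.99903 = -0.064440 + 0.956776 = 0.892336.
Q̄ = (S₀/π) × [bracket] = (1361/π) × 0.892336 = 386.6 W/m².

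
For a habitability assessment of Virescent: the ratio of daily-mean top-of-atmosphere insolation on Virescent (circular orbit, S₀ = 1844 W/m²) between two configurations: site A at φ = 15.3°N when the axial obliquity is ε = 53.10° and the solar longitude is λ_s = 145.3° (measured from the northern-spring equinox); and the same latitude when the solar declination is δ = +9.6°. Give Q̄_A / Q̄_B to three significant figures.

Q̄_A / Q̄_B ≈ 1.03

— Configuration A (φ=+15.3°):
Solar declination: sin δ = sin ε · sin λ_s = sin 53.10° × sin 145.3° = 0.45524, so δ = +27.081°.
cos H₀ = −tan(+15.3°) tan(+27.081°) = -0.1399, H₀ = 1.7111 rad.
Bracket: H₀ sin φ sin δ + cos φ cos δ sin H₀ = 1.7111×0.26387×0.45524 + 0.96456×0.89037×0.99017 = 0.205544 + 0.850373 = 1.055917.
Q̄ = (S₀/π) × [bracket] = (1844/π) × 1.055917 = 619.78 W/m².
— Configuration B (φ=+15.3°):
cos H₀ = −tan(+15.3°) tan(+9.600°) = -0.0463, H₀ = 1.6171 rad.
Bracket: H₀ sin φ sin δ + cos φ cos δ sin H₀ = 1.6171×0.26387×0.16677 + 0.96456×0.98600×0.99893 = 0.071161 + 0.950039 = 1.021200.
Q̄ = (S₀/π) × [bracket] = (1844/π) × 1.021200 = 599.41 W/m².
Ratio Q̄_A / Q̄_B = 619.78 / 599.41 = 1.034.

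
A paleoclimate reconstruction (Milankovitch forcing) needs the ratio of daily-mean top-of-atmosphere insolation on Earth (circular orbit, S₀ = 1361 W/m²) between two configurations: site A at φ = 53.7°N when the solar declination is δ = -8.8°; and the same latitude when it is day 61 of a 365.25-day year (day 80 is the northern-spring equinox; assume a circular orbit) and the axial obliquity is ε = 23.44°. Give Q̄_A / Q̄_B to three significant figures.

Q̄_A / Q̄_B ≈ 0.931

— Configuration A (φ=+53.7°):
cos H₀ = −tan(+53.7°) tan(-8.800°) = 0.2107, H₀ = 1.3585 rad.
Bracket: H₀ sin φ sin δ + cos φ cos δ sin H₀ = 1.3585×0.80593×-0.15299 + 0.59201×0.98823×0.97754 = -0.167502 + 0.571902 = 0.404400.
Q̄ = (S₀/π) × [bracket] = (1361/π) × 0.404400 = 175.19 W/m².
— Configuration B (φ=+53.7°):
Solar longitude: λ_s = 360° × (61 − 80)/365.25 = -18.727°, i.e. -18.727° + 360° = 341.273°.
sin δ = sin 23.44° × sin 341.273° = -0.12771, so δ = -7.337°.
cos H₀ = −tan(+53.7°) tan(-7.337°) = 0.1753, H₀ = 1.3946 rad.
Bracket: H₀ sin φ sin δ + cos φ cos δ sin H₀ = 1.3946×0.80593×-0.12771 + 0.59201×0.99181×0.98452 = -0.143540 + 0.578072 = 0.434532.
Q̄ = (S₀/π) × [bracket] = (1361/π) × 0.434532 = 188.25 W/m².
Ratio Q̄_A / Q̄_B = 175.19 / 188.25 = 0.9306.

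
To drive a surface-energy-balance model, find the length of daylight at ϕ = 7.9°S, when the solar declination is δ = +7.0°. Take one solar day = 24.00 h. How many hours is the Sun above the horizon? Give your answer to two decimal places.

11.87 h

cos h₀ = −tan ϕ · tan δ = −tan(-7.9°) × tan(+7.000°) = 0.0170, so h₀ = 1.5538 rad = 89.02°.
Daylight = 2h₀/(2π) × 24.00 h = (1.5538/π) × 24.00 = 11.87 h.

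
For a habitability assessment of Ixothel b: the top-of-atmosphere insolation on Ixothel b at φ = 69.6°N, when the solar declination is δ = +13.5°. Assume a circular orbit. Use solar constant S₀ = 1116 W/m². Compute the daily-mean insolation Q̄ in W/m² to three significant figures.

cos H₀ = −tan(+69.6°) tan(+13.500°) = -0.6456, H₀ = 2.2725 rad.
Bracket: H₀ sin φ sin δ + cos φ cos δ sin H₀ = 2.2725×0.93728×0.23345 + 0.34857×0.97237×0.76372 = 0.497241 + 0.258855 = 0.756096.
Q̄ = (S₀/π) × [bracket] = (1116/π) × 0.756096 = 268.6 W/m².

Q̄ ≈ 269 W/m²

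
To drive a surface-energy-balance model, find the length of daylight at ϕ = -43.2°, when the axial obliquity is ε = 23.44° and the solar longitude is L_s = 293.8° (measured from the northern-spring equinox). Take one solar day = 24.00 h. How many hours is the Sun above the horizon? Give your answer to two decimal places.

14.87 h

Solar declination: sin δ = sin ε · sin L_s = sin 23.44° × sin 293.8° = -0.36396, so δ = -21.344°.
cos h₀ = −tan ϕ · tan δ = −tan(-43.2°) × tan(-21.344°) = -0.3669, so h₀ = 1.9465 rad = 111.53°.
Daylight = 2h₀/(2π) × 24.00 h = (1.9465/π) × 24.00 = 14.87 h.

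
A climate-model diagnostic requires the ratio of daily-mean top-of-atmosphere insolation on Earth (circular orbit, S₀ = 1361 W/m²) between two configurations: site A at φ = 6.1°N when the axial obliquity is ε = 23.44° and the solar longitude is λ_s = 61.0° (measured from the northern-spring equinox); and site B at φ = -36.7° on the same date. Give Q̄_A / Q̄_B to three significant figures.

— Configuration A (φ=+6.1°):
Solar declination: sin δ = sin ε · sin λ_s = sin 23.44° × sin 61.0° = 0.34791, so δ = +20.360°.
cos H₀ = −tan(+6.1°) tan(+20.360°) = -0.0397, H₀ = 1.6105 rad.
Bracket: H₀ sin φ sin δ + cos φ cos δ sin H₀ = 1.6105×0.10626×0.34791 + 0.99434×0.93753×0.99921 = 0.059538 + 0.931487 = 0.991025.
Q̄ = (S₀/π) × [bracket] = (1361/π) × 0.991025 = 429.33 W/m².
— Configuration B (φ=-36.7°):
cos H₀ = −tan(-36.7°) tan(+20.360°) = 0.2766, H₀ = 1.2905 rad.
Bracket: H₀ sin φ sin δ + cos φ cos δ sin H₀ = 1.2905×-0.59763×0.34791 + 0.80178×0.93753×0.96098 = -0.268323 + 0.722362 = 0.454039.
Q̄ = (S₀/π) × [bracket] = (1361/π) × 0.454039 = 196.70 W/m².
Ratio Q̄_A / Q̄_B = 429.33 / 196.70 = 2.183.

Q̄_A / Q̄_B ≈ 2.18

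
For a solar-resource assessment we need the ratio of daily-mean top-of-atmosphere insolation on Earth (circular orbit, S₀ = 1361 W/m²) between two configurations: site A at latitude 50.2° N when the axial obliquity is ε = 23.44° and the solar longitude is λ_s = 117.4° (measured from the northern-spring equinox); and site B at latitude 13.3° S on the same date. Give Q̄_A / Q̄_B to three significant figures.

— Configuration A (φ=+50.2°):
Solar declination: sin δ = sin ε · sin λ_s = sin 23.44° × sin 117.4° = 0.35316, so δ = +20.681°.
cos H₀ = −tan(+50.2°) tan(+20.681°) = -0.4531, H₀ = 2.0410 rad.
Bracket: H₀ sin φ sin δ + cos φ cos δ sin H₀ = 2.0410×0.76828×0.35316 + 0.64011×0.93556×0.89147 = 0.553776 + 0.533867 = 1.087643.
Q̄ = (S₀/π) × [bracket] = (1361/π) × 1.087643 = 471.19 W/m².
— Configuration B (φ=-13.3°):
cos H₀ = −tan(-13.3°) tan(+20.681°) = 0.0892, H₀ = 1.4814 rad.
Bracket: H₀ sin φ sin δ + cos φ cos δ sin H₀ = 1.4814×-0.23005×0.35316 + 0.97318×0.93556×0.99601 = -0.120356 + 0.906836 = 0.786480.
Q̄ = (S₀/π) × [bracket] = (1361/π) × 0.786480 = 340.72 W/m².
Ratio Q̄_A / Q̄_B = 471.19 / 340.72 = 1.383.

Q̄_A / Q̄_B ≈ 1.38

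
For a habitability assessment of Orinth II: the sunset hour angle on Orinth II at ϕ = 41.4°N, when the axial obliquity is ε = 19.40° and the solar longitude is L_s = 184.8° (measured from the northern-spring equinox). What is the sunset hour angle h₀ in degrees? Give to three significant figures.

h₀ = 88.6°

Solar declination: sin δ = sin ε · sin L_s = sin 19.40° × sin 184.8° = -0.02779, so δ = -1.593°.
cos h₀ = −tan ϕ · tan δ = −tan(+41.4°) × tan(-1.593°) = 0.0245, so h₀ = 1.5463 rad = 88.60°.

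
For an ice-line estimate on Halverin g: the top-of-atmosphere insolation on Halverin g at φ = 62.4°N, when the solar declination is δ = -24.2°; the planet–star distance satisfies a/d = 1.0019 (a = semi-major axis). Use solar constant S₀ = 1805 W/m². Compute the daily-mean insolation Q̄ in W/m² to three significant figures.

cos H₀ = −tan(+62.4°) tan(-24.200°) = 0.8597, H₀ = 0.5362 rad.
Bracket: H₀ sin φ sin δ + cos φ cos δ sin H₀ = 0.5362×0.88620×-0.40992 + 0.46330×0.91212×0.51087 = -0.194786 + 0.215886 = 0.021100.
Inverse-square distance factor (a/d)² = 1.0019² = 1.003804.
Q̄ = (S₀/π) × 1.003804 × [bracket] = (1805/π) × 1.003804 × 0.021100 = 12.17 W/m².

Q̄ ≈ 12.2 W/m²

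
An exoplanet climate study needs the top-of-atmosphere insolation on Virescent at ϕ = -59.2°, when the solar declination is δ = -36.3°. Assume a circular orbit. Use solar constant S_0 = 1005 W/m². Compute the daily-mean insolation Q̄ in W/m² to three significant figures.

Q̄ ≈ 511 W/m²

cos h₀ = −tan(-59.2°) tan(-36.300°) = -1.2323 ≤ −1 ⇒ polar day, h₀ = π.
Bracket: h₀ sin ϕ sin δ + cos ϕ cos δ sin h₀ = 3.1416×-0.85896×-0.59201 + 0.51204×0.80593×0.00000 = 1.597544 + 0.000000 = 1.597544.
Q̄ = (S_0/π) × [bracket] = (1005/π) × 1.597544 = 511.1 W/m².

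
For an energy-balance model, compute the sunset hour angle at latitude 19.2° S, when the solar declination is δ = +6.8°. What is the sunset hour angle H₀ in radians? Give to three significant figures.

cos H₀ = −tan φ · tan δ = −tan(-19.2°) × tan(+6.800°) = 0.0415, so H₀ = 1.5293 rad = 87.62°.

H₀ = 1.53 rad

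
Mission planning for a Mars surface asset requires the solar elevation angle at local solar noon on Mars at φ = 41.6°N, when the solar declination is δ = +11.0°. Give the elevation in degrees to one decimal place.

59.4°

At local noon the hour angle is zero, so the zenith angle equals |φ − δ| = |+41.6° − (+11.000°)| = 30.600°.
Elevation = 90° − 30.600° = 59.4°.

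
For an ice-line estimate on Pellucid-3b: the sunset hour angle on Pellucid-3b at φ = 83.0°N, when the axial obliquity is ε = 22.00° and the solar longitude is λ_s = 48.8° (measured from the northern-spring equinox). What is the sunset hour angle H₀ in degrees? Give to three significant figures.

Solar declination: sin δ = sin ε · sin λ_s = sin 22.00° × sin 48.8° = 0.28186, so δ = +16.371°.
Sunrise equation: cos H₀ = −tan φ · tan δ = -2.3926 ≤ −1, so the host star never sets (polar day) and H₀ = π.

H₀ = 180°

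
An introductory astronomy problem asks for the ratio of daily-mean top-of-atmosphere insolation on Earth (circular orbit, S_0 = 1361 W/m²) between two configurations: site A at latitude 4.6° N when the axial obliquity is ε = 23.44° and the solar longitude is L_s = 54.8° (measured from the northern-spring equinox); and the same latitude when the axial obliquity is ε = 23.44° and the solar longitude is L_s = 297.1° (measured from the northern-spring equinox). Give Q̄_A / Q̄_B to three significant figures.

Q̄_A / Q̄_B ≈ 1.11

— Configuration A (ϕ=+4.6°):
Solar declination: sin δ = sin ε · sin L_s = sin 23.44° × sin 54.8° = 0.32505, so δ = +18.969°.
cos h₀ = −tan(+4.6°) tan(+18.969°) = -0.0277, h₀ = 1.5985 rad.
Bracket: h₀ sin ϕ sin δ + cos ϕ cos δ sin h₀ = 1.5985×0.08020×0.32505 + 0.99678×0.94570×0.99962 = 0.041671 + 0.942297 = 0.983968.
Q̄ = (S_0/π) × [bracket] = (1361/π) × 0.983968 = 426.27 W/m².
— Configuration B (ϕ=+4.6°):
Solar declination: sin δ = sin ε · sin L_s = sin 23.44° × sin 297.1° = -0.35412, so δ = -20.739°.
cos h₀ = −tan(+4.6°) tan(-20.739°) = 0.0305, h₀ = 1.5403 rad.
Bracket: h₀ sin ϕ sin δ + cos ϕ cos δ sin h₀ = 1.5403×0.08020×-0.35412 + 0.99678×0.93520×0.99954 = -0.043745 + 0.931760 = 0.888015.
Q̄ = (S_0/π) × [bracket] = (1361/π) × 0.888015 = 384.71 W/m².
Ratio Q̄_A / Q̄_B = 426.27 / 384.71 = 1.108.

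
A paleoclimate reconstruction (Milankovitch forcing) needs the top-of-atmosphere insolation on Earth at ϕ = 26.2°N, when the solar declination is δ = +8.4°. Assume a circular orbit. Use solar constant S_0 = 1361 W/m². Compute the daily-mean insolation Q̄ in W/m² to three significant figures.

cos h₀ = −tan(+26.2°) tan(+8.400°) = -0.0727, h₀ = 1.6435 rad.
Bracket: h₀ sin ϕ sin δ + cos ϕ cos δ sin h₀ = 1.6435×0.44151×0.14608 + 0.89726×0.98927×0.99736 = 0.105999 + 0.885289 = 0.991288.
Q̄ = (S_0/π) × [bracket] = (1361/π) × 0.991288 = 429.4 W/m².

Q̄ ≈ 429 W/m²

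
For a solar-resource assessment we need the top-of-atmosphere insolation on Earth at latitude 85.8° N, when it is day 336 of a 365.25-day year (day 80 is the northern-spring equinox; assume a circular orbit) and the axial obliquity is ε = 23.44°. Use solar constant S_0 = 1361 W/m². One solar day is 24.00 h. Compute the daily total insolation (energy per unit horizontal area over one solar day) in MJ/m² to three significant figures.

0.00 MJ/m²

Solar longitude: L_s = 360° × (336 − 80)/365.25 = 252.320°.
sin δ = sin 23.44° × sin 252.320° = -0.37900, so δ = -22.272°.
cos h₀ = −tan(+85.8°) tan(-22.272°) = 5.5771 ≥ 1 ⇒ polar night, h₀ = 0 and Q̄ = 0.
Daily total = Q̄ × 24.00 h × 3600 s/h = 0.00 MJ/m².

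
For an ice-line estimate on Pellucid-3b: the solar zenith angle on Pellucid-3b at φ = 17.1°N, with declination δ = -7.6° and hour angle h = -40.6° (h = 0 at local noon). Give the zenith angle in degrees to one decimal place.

cos θ_z = sin φ sin δ + cos φ cos δ cos h = -0.038889 + 0.719331 = 0.680442.
θ_z = arccos(0.680442) = 47.1°.

θ_z = 47.1°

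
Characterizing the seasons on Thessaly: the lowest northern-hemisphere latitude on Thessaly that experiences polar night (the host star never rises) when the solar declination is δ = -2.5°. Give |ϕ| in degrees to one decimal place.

Polar night requires cos h₀ = −tan ϕ tan δ ≥ 1, i.e. tan ϕ tan δ ≤ −1.
The boundary is |tan ϕ| · |tan δ| = 1, so |ϕ| = 90° − |δ| = 90° − 2.5° = 87.5° in the northern hemisphere.

|ϕ| = 87.5°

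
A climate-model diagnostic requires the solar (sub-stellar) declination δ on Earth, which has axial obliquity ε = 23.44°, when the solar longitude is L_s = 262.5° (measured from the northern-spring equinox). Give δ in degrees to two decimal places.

δ = -23.23°

sin δ = sin ε · sin L_s = sin 23.44° × sin 262.5° = -0.394385.
δ = arcsin(-0.394385) = -23.23°.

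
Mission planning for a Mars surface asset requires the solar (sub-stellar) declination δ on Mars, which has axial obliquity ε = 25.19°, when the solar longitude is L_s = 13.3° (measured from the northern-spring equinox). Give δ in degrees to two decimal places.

sin δ = sin ε · sin L_s = sin 25.19° × sin 13.3° = 0.097914.
δ = arcsin(0.097914) = +5.62°.

δ = +5.62°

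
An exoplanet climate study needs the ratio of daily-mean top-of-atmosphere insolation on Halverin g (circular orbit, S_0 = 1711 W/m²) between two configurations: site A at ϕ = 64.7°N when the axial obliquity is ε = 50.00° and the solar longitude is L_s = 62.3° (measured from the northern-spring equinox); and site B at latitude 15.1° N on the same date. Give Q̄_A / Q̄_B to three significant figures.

Q̄_A / Q̄_B ≈ 1.91

— Configuration A (ϕ=+64.7°):
Solar declination: sin δ = sin ε · sin L_s = sin 50.00° × sin 62.3° = 0.67825, so δ = +42.707°.
cos h₀ = −tan(+64.7°) tan(+42.707°) = -1.9526 ≤ −1 ⇒ polar day, h₀ = π.
Bracket: h₀ sin ϕ sin δ + cos ϕ cos δ sin h₀ = 3.1416×0.90408×0.67825 + 0.42736×0.73483×0.00000 = 1.926405 + 0.000000 = 1.926405.
Q̄ = (S_0/π) × [bracket] = (1711/π) × 1.926405 = 1049.2 W/m².
— Configuration B (ϕ=+15.1°):
cos h₀ = −tan(+15.1°) tan(+42.707°) = -0.2490, h₀ = 1.8225 rad.
Bracket: h₀ sin ϕ sin δ + cos ϕ cos δ sin h₀ = 1.8225×0.26050×0.67825 + 0.96547×0.73483×0.96849 = 0.322007 + 0.687101 = 1.009108.
Q̄ = (S_0/π) × [bracket] = (1711/π) × 1.009108 = 549.59 W/m².
Ratio Q̄_A / Q̄_B = 1049.2 / 549.59 = 1.909.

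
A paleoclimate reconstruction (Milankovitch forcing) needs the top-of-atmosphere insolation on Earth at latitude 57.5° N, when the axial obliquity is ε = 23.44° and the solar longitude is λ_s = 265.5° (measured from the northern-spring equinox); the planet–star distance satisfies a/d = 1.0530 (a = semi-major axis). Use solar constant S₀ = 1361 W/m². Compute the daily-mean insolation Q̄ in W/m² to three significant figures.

Solar declination: sin δ = sin ε · sin λ_s = sin 23.44° × sin 265.5° = -0.39656, so δ = -23.363°.
cos H₀ = −tan(+57.5°) tan(-23.363°) = 0.6781, H₀ = 0.8257 rad.
Bracket: H₀ sin φ sin δ + cos φ cos δ sin H₀ = 0.8257×0.84339×-0.39656 + 0.53730×0.91801×0.73499 = -0.276159 + 0.362531 = 0.086372.
Inverse-square distance factor (a/d)² = 1.0530² = 1.108809.
Q̄ = (S₀/π) × 1.108809 × [bracket] = (1361/π) × 1.108809 × 0.086372 = 41.49 W/m².

Q̄ ≈ 41.5 W/m²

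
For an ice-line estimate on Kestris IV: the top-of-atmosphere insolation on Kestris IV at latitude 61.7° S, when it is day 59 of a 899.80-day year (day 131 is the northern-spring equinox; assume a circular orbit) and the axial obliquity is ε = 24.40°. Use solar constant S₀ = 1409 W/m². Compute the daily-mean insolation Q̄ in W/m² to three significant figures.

Q̄ ≈ 347 W/m²

Solar longitude: λ_s = 360° × (59 − 131)/899.80 = -28.806°, i.e. -28.806° + 360° = 331.194°.
sin δ = sin 24.40° × sin 331.194° = -0.19906, so δ = -11.482°.
cos H₀ = −tan(-61.7°) tan(-11.482°) = -0.3772, H₀ = 1.9576 rad.
Bracket: H₀ sin φ sin δ + cos φ cos δ sin H₀ = 1.9576×-0.88048×-0.19906 + 0.47409×0.97999×0.92612 = 0.343105 + 0.430279 = 0.773384.
Q̄ = (S₀/π) × [bracket] = (1409/π) × 0.773384 = 346.9 W/m².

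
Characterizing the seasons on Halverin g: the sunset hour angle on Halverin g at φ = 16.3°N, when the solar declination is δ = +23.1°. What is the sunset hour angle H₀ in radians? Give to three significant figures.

H₀ = 1.70 rad

cos H₀ = −tan φ · tan δ = −tan(+16.3°) × tan(+23.100°) = -0.1247, so H₀ = 1.6958 rad = 97.17°.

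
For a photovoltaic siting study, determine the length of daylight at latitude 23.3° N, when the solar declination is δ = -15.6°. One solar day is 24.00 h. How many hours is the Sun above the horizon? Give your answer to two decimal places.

cos h₀ = −tan ϕ · tan δ = −tan(+23.3°) × tan(-15.600°) = 0.1202, so h₀ = 1.4503 rad = 83.09°.
Daylight = 2h₀/(2π) × 24.00 h = (1.4503/π) × 24.00 = 11.08 h.

11.08 h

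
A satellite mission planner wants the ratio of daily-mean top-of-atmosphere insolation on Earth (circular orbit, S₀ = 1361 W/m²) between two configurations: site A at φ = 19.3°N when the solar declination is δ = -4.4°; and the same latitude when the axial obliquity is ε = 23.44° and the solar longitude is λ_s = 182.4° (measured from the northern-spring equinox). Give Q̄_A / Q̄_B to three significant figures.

— Configuration A (φ=+19.3°):
cos H₀ = −tan(+19.3°) tan(-4.400°) = 0.0269, H₀ = 1.5438 rad.
Bracket: H₀ sin φ sin δ + cos φ cos δ sin H₀ = 1.5438×0.33051×-0.07672 + 0.94380×0.99705×0.99964 = -0.039146 + 0.940677 = 0.901531.
Q̄ = (S₀/π) × [bracket] = (1361/π) × 0.901531 = 390.56 W/m².
— Configuration B (φ=+19.3°):
Solar declination: sin δ = sin ε · sin λ_s = sin 23.44° × sin 182.4° = -0.01666, so δ = -0.954°.
cos H₀ = −tan(+19.3°) tan(-0.954°) = 0.0058, H₀ = 1.5650 rad.
Bracket: H₀ sin φ sin δ + cos φ cos δ sin H₀ = 1.5650×0.33051×-0.01666 + 0.94380×0.99986×0.99998 = -0.008617 + 0.943649 = 0.935032.
Q̄ = (S₀/π) × [bracket] = (1361/π) × 0.935032 = 405.07 W/m².
Ratio Q̄_A / Q̄_B = 390.56 / 405.07 = 0.9642.

Q̄_A / Q̄_B ≈ 0.964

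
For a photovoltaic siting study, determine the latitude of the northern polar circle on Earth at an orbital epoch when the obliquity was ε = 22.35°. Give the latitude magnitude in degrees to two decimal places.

The polar circle is the lowest latitude that experiences at least one full rotation of continuous daylight at the northern-summer solstice; it lies at |ϕ| = 90° − ε = 90° − 22.35° = 67.65°.

67.65°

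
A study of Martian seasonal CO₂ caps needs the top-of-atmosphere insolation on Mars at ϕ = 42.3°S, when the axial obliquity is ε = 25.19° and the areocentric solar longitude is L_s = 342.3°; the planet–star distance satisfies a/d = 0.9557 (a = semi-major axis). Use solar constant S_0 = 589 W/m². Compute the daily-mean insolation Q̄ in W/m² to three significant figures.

sin δ = sin 25.19° × sin 342.3° = -0.12940, so δ = -7.435°.
cos h₀ = −tan(-42.3°) tan(-7.435°) = -0.1187, h₀ = 1.6898 rad.
Bracket: h₀ sin ϕ sin δ + cos ϕ cos δ sin h₀ = 1.6898×-0.67301×-0.12940 + 0.73963×0.99159×0.99292 = 0.147160 + 0.728217 = 0.875377.
Inverse-square distance factor (a/d)² = 0.9557² = 0.913362.
Q̄ = (S_0/π) × 0.913362 × [bracket] = (589/π) × 0.913362 × 0.875377 = 149.9 W/m².

Q̄ ≈ 150 W/m²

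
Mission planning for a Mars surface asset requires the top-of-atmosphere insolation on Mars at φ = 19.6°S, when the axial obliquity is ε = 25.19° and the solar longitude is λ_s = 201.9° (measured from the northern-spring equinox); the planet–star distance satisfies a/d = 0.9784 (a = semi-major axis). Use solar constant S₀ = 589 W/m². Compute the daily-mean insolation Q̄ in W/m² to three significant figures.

Solar declination: sin δ = sin ε · sin λ_s = sin 25.19° × sin 201.9° = -0.15875, so δ = -9.134°.
cos H₀ = −tan(-19.6°) tan(-9.134°) = -0.0573, H₀ = 1.6281 rad.
Bracket: H₀ sin φ sin δ + cos φ cos δ sin H₀ = 1.6281×-0.33545×-0.15875 + 0.94206×0.98732×0.99836 = 0.086701 + 0.928589 = 1.015290.
Inverse-square distance factor (a/d)² = 0.9784² = 0.957267.
Q̄ = (S₀/π) × 0.957267 × [bracket] = (589/π) × 0.957267 × 1.015290 = 182.2 W/m².

Q̄ ≈ 182 W/m²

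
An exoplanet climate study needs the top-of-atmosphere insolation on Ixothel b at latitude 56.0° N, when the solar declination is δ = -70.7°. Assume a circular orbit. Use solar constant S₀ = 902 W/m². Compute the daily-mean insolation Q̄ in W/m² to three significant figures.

Q̄ ≈ 0.00 W/m²

cos H₀ = −tan(+56.0°) tan(-70.700°) = 4.2335 ≥ 1 ⇒ polar night, H₀ = 0 and Q̄ = 0.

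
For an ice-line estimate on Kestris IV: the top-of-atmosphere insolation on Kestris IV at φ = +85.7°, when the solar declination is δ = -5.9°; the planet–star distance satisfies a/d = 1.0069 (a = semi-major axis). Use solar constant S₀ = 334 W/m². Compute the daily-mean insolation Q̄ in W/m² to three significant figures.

cos H₀ = −tan(+85.7°) tan(-5.900°) = 1.3744 ≥ 1 ⇒ polar night, H₀ = 0 and Q̄ = 0.
Inverse-square distance factor (a/d)² = 1.0069² = 1.013848.

Q̄ ≈ 0.00 W/m²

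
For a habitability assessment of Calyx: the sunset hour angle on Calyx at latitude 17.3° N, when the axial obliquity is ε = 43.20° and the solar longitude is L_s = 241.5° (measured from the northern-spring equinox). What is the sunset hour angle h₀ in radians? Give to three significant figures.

h₀ = 1.33 rad

Solar declination: sin δ = sin ε · sin L_s = sin 43.20° × sin 241.5° = -0.60159, so δ = -36.984°.
cos h₀ = −tan ϕ · tan δ = −tan(+17.3°) × tan(-36.984°) = 0.2346, so h₀ = 1.3340 rad = 76.43°.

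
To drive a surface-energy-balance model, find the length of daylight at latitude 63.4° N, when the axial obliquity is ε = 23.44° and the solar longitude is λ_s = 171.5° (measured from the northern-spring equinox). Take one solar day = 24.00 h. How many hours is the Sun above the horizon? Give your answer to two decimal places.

Solar declination: sin δ = sin ε · sin λ_s = sin 23.44° × sin 171.5° = 0.05880, so δ = +3.371°.
cos H₀ = −tan φ · tan δ = −tan(+63.4°) × tan(+3.371°) = -0.1176, so H₀ = 1.6887 rad = 96.75°.
Daylight = 2H₀/(2π) × 24.00 h = (1.6887/π) × 24.00 = 12.90 h.

12.90 h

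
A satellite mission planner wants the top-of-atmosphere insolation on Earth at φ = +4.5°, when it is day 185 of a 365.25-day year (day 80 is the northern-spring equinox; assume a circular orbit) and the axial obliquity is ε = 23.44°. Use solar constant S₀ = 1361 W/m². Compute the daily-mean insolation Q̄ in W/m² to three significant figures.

Solar longitude: λ_s = 360° × (185 − 80)/365.25 = 103.491°.
sin δ = sin 23.44° × sin 103.491° = 0.38681, so δ = +22.756°.
cos H₀ = −tan(+4.5°) tan(+22.756°) = -0.0330, H₀ = 1.6038 rad.
Bracket: H₀ sin φ sin δ + cos φ cos δ sin H₀ = 1.6038×0.07846×0.38681 + 0.99692×0.92216×0.99945 = 0.048674 + 0.918814 = 0.967488.
Q̄ = (S₀/π) × [bracket] = (1361/π) × 0.967488 = 419.1 W/m².

Q̄ ≈ 419 W/m²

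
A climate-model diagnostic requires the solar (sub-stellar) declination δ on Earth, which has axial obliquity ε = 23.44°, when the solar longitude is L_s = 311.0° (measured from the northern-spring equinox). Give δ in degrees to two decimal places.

sin δ = sin ε · sin L_s = sin 23.44° × sin 311.0° = -0.300215.
δ = arcsin(-0.300215) = -17.47°.

δ = -17.47°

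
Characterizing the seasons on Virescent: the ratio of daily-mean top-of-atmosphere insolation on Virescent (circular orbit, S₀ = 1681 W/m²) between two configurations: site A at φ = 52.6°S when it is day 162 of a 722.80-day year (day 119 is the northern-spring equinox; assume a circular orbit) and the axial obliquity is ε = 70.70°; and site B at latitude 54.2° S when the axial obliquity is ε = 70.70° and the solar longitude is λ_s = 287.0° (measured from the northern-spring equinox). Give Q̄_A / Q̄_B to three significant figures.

Q̄_A / Q̄_B ≈ 0.0901

— Configuration A (φ=-52.6°):
Solar longitude: λ_s = 360° × (162 − 119)/722.80 = 21.417°.
sin δ = sin 70.70° × sin 21.417° = 0.34463, so δ = +20.159°.
cos H₀ = −tan(-52.6°) tan(+20.159°) = 0.4802, H₀ = 1.0699 rad.
Bracket: H₀ sin φ sin δ + cos φ cos δ sin H₀ = 1.0699×-0.79441×0.34463 + 0.60738×0.93874×0.87718 = -0.292915 + 0.500143 = 0.207228.
Q̄ = (S₀/π) × [bracket] = (1681/π) × 0.207228 = 110.88 W/m².
— Configuration B (φ=-54.2°):
Solar declination: sin δ = sin ε · sin λ_s = sin 70.70° × sin 287.0° = -0.90256, so δ = -64.497°.
cos H₀ = −tan(-54.2°) tan(-64.497°) = -2.9065 ≤ −1 ⇒ polar day, H₀ = π.
Bracket: H₀ sin φ sin δ + cos φ cos δ sin H₀ = 3.1416×-0.81106×-0.90256 + 0.58496×0.43056×0.00000 = 2.299746 + 0.000000 = 2.299746.
Q̄ = (S₀/π) × [bracket] = (1681/π) × 2.299746 = 1230.5 W/m².
Ratio Q̄_A / Q̄_B = 110.88 / 1230.5 = 0.09011.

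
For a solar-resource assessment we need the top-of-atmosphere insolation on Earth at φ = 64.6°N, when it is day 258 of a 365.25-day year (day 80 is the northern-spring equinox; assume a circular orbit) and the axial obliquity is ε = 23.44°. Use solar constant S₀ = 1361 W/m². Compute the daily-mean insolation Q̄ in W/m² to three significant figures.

Q̄ ≈ 206 W/m²

Solar longitude: λ_s = 360° × (258 − 80)/365.25 = 175.441°.
sin δ = sin 23.44° × sin 175.441° = 0.03162, so δ = +1.812°.
cos H₀ = −tan(+64.6°) tan(+1.812°) = -0.0666, H₀ = 1.6375 rad.
Bracket: H₀ sin φ sin δ + cos φ cos δ sin H₀ = 1.6375×0.90334×0.03162 + 0.42894×0.99950×0.99778 = 0.046773 + 0.427774 = 0.474547.
Q̄ = (S₀/π) × [bracket] = (1361/π) × 0.474547 = 205.6 W/m².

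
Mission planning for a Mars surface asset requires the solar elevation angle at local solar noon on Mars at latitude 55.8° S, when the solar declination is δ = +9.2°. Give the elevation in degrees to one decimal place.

25.0°

At local noon the hour angle is zero, so the zenith angle equals |ϕ − δ| = |-55.8° − (+9.200°)| = 65.000°.
Elevation = 90° − 65.000° = 25.0°.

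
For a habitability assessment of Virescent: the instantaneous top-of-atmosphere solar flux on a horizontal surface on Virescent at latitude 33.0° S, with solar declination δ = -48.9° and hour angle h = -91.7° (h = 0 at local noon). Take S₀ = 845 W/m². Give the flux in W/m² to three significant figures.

333 W/m²

cos θ_z = sin φ sin δ + cos φ cos δ cos h = 0.410420 + -0.016356 = 0.394064.
Flux = S₀ · cos θ_z = 845 × 0.394064 = 333.0 W/m².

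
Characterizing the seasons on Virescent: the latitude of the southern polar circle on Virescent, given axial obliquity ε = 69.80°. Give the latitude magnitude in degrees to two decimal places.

The polar circle is the lowest latitude that experiences at least one full rotation of continuous darkness at the northern-summer solstice; it lies at |ϕ| = 90° − ε = 90° − 69.80° = 20.20°.

20.20°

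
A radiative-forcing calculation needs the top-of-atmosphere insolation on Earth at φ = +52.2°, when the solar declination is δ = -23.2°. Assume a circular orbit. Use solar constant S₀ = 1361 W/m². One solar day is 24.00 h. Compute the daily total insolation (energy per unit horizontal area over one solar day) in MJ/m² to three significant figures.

cos H₀ = −tan(+52.2°) tan(-23.200°) = 0.5525, H₀ = 0.9854 rad.
Bracket: H₀ sin φ sin δ + cos φ cos δ sin H₀ = 0.9854×0.79016×-0.39394 + 0.61291×0.91914×0.83348 = -0.306731 + 0.469541 = 0.162810.
Q̄ = (S₀/π) × [bracket] = (1361/π) × 0.162810 = 70.533 W/m².
Daily total = Q̄ × 24.00 h × 3600 s/h = 70.533 × 24.00 × 3600 / 10⁶ = 6.094 MJ/m².

6.09 MJ/m²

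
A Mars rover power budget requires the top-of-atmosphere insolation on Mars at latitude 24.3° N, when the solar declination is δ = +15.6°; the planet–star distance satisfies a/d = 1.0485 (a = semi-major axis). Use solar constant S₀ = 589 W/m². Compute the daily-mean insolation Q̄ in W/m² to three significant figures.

cos H₀ = −tan(+24.3°) tan(+15.600°) = -0.1261, H₀ = 1.6972 rad.
Bracket: H₀ sin φ sin δ + cos φ cos δ sin H₀ = 1.6972×0.41151×0.26892 + 0.91140×0.96316×0.99202 = 0.187818 + 0.870819 = 1.058637.
Inverse-square distance factor (a/d)² = 1.0485² = 1.099352.
Q̄ = (S₀/π) × 1.099352 × [bracket] = (589/π) × 1.099352 × 1.058637 = 218.2 W/m².

Q̄ ≈ 218 W/m²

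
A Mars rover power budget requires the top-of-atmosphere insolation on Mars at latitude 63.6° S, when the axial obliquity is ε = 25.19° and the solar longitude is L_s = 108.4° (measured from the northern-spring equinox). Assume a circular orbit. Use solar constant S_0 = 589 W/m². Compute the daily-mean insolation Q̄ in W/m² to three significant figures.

Q̄ ≈ 2.66 W/m²

Solar declination: sin δ = sin ε · sin L_s = sin 25.19° × sin 108.4° = 0.40386, so δ = +23.820°.
cos h₀ = −tan(-63.6°) tan(+23.820°) = 0.8893, h₀ = 0.4749 rad.
Bracket: h₀ sin ϕ sin δ + cos ϕ cos δ sin h₀ = 0.4749×-0.89571×0.40386 + 0.44464×0.91482×0.45727 = -0.171791 + 0.186002 = 0.014211.
Q̄ = (S_0/π) × [bracket] = (589/π) × 0.014211 = 2.664 W/m².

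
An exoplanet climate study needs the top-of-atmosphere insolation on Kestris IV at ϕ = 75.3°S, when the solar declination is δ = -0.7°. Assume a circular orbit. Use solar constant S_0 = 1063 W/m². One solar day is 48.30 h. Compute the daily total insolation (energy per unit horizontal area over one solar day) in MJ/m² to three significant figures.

cos h₀ = −tan(-75.3°) tan(-0.700°) = -0.0466, h₀ = 1.6174 rad.
Bracket: h₀ sin ϕ sin δ + cos ϕ cos δ sin h₀ = 1.6174×-0.96727×-0.01222 + 0.25376×0.99993×0.99891 = 0.019118 + 0.253466 = 0.272584.
Q̄ = (S_0/π) × [bracket] = (1063/π) × 0.272584 = 92.232 W/m².
Daily total = Q̄ × 48.30 h × 3600 s/h = 92.232 × 48.30 × 3600 / 10⁶ = 16.04 MJ/m².

16.0 MJ/m²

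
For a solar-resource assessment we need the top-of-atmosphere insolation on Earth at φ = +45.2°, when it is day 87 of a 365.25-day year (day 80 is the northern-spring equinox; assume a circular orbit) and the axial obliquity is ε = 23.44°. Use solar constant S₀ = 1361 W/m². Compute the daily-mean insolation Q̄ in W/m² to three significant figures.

Solar longitude: λ_s = 360° × (87 − 80)/365.25 = 6.899°.
sin δ = sin 23.44° × sin 6.899° = 0.04778, so δ = +2.739°.
cos H₀ = −tan(+45.2°) tan(+2.739°) = -0.0482, H₀ = 1.6190 rad.
Bracket: H₀ sin φ sin δ + cos φ cos δ sin H₀ = 1.6190×0.70957×0.04778 + 0.70463×0.99886×0.99884 = 0.054889 + 0.703010 = 0.757899.
Q̄ = (S₀/π) × [bracket] = (1361/π) × 0.757899 = 328.3 W/m².

Q̄ ≈ 328 W/m²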